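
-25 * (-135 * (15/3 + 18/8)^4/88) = 2387073375/22528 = 105960.29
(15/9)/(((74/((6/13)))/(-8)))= -40/481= -0.08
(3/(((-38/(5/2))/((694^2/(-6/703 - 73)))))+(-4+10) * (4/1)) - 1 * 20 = 13406459/10265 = 1306.04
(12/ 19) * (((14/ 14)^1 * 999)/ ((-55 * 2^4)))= -2997/ 4180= -0.72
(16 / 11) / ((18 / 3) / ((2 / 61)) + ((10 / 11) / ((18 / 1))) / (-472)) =67968 / 8551219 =0.01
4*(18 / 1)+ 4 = 76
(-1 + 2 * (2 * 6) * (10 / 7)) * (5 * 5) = 5825 / 7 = 832.14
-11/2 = -5.50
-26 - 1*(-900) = 874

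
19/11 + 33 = 34.73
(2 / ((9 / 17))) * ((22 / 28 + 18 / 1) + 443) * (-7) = -36635 / 3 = -12211.67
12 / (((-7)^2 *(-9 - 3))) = -1 / 49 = -0.02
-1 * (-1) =1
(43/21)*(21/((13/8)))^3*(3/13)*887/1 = 25835798016/28561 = 904583.10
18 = 18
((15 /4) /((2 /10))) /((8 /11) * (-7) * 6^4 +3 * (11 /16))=-1100 /386951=-0.00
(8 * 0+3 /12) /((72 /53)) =53 /288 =0.18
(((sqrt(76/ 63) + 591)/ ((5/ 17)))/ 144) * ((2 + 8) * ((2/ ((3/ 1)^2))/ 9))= 17 * sqrt(133)/ 30618 + 3349/ 972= 3.45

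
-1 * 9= -9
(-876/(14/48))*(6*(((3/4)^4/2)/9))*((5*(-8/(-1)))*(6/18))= -29565/7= -4223.57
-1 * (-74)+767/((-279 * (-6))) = 124643/1674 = 74.46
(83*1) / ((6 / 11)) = 152.17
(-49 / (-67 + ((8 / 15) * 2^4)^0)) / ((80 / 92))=1127 / 1320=0.85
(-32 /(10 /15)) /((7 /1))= -48 /7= -6.86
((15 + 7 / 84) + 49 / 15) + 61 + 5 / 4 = 403 / 5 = 80.60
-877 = -877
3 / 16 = 0.19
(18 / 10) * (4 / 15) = 12 / 25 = 0.48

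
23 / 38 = 0.61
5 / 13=0.38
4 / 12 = 1 / 3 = 0.33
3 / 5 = 0.60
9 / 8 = 1.12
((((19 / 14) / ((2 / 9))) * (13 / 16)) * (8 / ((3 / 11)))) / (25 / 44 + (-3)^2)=89661 / 5894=15.21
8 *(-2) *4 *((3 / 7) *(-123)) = 23616 / 7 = 3373.71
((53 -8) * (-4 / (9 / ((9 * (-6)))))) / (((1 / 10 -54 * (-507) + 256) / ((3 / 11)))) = 32400 / 3039751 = 0.01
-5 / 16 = -0.31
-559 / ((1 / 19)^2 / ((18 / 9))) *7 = -2825186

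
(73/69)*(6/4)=1.59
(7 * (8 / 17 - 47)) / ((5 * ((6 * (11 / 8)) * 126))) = -1582 / 25245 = -0.06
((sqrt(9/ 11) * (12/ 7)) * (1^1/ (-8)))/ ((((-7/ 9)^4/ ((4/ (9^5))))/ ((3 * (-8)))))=0.00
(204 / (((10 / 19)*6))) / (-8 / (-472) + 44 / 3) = 57171 / 12995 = 4.40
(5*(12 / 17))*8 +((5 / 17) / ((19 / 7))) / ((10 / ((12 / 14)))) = 9123 / 323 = 28.24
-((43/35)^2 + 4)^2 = -45549001/1500625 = -30.35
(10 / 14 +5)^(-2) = 49 / 1600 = 0.03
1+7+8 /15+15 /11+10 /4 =4091 /330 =12.40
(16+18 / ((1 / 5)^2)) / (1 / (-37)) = -17242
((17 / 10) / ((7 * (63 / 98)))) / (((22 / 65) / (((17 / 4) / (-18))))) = -3757 / 14256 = -0.26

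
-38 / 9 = -4.22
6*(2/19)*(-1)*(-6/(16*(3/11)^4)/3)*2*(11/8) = 161051/4104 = 39.24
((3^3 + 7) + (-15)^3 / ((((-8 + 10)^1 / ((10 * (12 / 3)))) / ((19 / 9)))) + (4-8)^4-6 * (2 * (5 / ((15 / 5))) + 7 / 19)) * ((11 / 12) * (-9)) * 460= 10255653540 / 19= 539771238.95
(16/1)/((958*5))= 8/2395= 0.00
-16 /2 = -8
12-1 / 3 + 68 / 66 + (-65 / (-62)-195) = -181.25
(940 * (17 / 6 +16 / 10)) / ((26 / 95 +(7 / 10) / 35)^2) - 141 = 11250128257 / 233523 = 48175.68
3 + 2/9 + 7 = 92/9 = 10.22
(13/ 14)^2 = 169/ 196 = 0.86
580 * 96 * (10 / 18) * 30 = 928000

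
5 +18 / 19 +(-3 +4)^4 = 132 / 19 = 6.95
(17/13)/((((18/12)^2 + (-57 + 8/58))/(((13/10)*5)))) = -986/6335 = -0.16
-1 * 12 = -12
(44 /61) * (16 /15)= 704 /915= 0.77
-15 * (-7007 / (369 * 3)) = 94.95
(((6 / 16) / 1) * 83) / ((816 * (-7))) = -83 / 15232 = -0.01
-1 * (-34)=34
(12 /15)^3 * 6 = 384 /125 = 3.07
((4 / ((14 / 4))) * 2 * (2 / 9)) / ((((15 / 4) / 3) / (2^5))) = 4096 / 315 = 13.00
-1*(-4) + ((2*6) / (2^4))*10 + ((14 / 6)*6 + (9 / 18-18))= 8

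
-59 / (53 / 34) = -2006 / 53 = -37.85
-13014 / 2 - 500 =-7007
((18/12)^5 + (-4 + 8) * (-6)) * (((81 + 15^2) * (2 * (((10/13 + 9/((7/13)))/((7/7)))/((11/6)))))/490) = -10954035/56056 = -195.41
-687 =-687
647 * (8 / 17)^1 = 5176 / 17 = 304.47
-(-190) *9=1710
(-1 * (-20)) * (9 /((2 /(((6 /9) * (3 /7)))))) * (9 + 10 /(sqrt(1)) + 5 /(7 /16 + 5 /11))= 695340 /1099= 632.70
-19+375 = 356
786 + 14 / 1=800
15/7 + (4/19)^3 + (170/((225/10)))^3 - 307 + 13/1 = 4881719135/35001477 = 139.47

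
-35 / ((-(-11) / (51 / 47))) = -1785 / 517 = -3.45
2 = 2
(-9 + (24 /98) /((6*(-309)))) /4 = -136271 /60564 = -2.25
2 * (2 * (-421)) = -1684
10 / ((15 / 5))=10 / 3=3.33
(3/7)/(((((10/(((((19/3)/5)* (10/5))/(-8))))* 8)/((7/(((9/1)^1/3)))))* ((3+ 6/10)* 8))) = -19/138240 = -0.00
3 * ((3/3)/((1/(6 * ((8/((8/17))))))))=306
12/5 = 2.40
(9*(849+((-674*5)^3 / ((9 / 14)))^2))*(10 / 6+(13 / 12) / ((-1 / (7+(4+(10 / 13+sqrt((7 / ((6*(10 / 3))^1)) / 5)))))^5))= -8721023103251524692432725000.00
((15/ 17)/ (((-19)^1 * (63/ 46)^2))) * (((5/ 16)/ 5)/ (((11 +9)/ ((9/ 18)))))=-529/ 13674528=-0.00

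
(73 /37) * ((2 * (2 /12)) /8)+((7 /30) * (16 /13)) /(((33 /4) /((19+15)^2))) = 76804009 /1904760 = 40.32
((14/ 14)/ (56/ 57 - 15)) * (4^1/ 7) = -228/ 5593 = -0.04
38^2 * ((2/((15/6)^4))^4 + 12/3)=881349170393744/152587890625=5776.01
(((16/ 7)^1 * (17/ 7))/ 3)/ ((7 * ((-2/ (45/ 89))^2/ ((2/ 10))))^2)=929475/ 150644120641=0.00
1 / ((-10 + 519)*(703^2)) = 1 / 251552381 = 0.00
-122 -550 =-672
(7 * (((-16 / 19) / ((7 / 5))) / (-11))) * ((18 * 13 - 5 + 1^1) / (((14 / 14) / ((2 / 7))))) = 36800 / 1463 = 25.15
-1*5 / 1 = -5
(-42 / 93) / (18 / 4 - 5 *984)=28 / 304761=0.00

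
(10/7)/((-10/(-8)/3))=24/7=3.43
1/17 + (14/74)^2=2202/23273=0.09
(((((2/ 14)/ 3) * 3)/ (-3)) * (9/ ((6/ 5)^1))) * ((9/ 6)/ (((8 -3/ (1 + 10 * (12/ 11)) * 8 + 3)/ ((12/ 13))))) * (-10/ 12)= 0.05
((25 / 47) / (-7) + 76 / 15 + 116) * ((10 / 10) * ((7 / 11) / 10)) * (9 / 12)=597089 / 103400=5.77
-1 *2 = -2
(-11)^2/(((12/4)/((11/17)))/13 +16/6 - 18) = -51909/6425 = -8.08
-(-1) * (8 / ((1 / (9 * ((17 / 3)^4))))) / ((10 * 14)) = 167042 / 315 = 530.29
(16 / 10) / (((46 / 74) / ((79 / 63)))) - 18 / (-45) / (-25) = 581702 / 181125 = 3.21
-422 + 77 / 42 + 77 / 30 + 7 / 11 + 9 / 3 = -22768 / 55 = -413.96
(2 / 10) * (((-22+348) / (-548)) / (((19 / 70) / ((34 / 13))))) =-38794 / 33839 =-1.15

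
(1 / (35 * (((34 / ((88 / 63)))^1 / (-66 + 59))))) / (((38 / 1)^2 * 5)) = -11 / 9665775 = -0.00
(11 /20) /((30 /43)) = 473 /600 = 0.79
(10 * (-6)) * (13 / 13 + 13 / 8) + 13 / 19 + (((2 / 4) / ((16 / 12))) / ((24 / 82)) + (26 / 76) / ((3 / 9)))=-93941 / 608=-154.51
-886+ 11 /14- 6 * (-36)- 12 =-9537 /14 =-681.21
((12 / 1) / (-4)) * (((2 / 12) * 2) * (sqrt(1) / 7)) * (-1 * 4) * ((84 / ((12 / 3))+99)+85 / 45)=4388 / 63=69.65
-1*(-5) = 5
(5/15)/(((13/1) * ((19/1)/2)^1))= 2/741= 0.00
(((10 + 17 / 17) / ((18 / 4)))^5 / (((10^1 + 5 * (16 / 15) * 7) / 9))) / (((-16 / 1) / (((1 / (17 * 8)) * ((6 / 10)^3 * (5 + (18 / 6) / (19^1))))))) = -7891499 / 928786500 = -0.01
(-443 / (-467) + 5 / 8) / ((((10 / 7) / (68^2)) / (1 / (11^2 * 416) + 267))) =159841423126721 / 117534560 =1359952.54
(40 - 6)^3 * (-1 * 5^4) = -24565000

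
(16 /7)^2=5.22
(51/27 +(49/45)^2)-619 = -615.93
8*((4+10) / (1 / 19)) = 2128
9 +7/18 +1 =187/18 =10.39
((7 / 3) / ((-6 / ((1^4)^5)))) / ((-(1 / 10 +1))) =35 / 99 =0.35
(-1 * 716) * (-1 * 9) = 6444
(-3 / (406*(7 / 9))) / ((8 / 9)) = -243 / 22736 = -0.01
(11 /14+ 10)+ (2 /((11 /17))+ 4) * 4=6029 /154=39.15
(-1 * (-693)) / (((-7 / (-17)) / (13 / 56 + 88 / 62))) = 4825161 / 1736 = 2779.47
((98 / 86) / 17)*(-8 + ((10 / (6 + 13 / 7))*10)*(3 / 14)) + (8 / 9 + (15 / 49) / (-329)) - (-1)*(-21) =-23876270414 / 1166660649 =-20.47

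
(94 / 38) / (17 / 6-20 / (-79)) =22278 / 27797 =0.80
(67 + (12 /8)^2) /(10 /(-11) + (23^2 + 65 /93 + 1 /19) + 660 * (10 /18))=5384049 /69624044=0.08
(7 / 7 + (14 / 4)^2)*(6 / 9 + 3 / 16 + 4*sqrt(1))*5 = 61745 / 192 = 321.59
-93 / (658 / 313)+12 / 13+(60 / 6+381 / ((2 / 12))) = 19269463 / 8554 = 2252.68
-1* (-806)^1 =806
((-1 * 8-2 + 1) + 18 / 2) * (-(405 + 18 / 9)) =0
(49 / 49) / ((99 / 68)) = 68 / 99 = 0.69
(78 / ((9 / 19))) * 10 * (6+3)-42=14778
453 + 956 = 1409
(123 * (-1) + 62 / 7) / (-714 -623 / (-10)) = 7990 / 45619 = 0.18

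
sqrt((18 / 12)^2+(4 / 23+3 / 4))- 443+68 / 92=-10172 / 23+sqrt(1679) / 23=-440.48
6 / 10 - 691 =-3452 / 5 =-690.40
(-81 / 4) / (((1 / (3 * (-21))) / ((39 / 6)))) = 66339 / 8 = 8292.38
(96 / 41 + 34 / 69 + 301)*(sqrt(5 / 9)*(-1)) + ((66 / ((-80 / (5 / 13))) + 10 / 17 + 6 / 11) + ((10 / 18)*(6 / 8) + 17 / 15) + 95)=9467907 / 97240 - 859547*sqrt(5) / 8487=-129.10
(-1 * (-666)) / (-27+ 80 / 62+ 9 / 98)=-2023308 / 77827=-26.00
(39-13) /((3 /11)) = 286 /3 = 95.33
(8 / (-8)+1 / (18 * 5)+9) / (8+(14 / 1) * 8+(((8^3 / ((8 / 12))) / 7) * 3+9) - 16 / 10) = 5047 / 287622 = 0.02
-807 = -807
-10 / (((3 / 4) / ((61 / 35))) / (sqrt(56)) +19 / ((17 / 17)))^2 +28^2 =1324842700800 *sqrt(14) / 29562810987422449 +23176424877202876176 / 29562810987422449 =783.97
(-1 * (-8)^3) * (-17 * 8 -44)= -92160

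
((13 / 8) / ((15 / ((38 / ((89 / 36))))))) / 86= 741 / 38270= 0.02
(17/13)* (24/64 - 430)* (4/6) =-58429/156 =-374.54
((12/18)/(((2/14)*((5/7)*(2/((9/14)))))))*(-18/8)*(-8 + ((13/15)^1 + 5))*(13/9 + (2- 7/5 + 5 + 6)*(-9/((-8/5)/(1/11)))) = 20447/275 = 74.35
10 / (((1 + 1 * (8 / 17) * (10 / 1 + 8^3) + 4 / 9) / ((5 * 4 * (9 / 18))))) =3060 / 7561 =0.40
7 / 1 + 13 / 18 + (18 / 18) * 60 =1219 / 18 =67.72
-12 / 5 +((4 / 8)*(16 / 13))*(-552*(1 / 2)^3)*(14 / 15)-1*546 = -588.03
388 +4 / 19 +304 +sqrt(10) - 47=sqrt(10) +12259 / 19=648.37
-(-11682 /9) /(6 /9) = 1947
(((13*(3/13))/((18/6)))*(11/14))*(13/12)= 143/168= 0.85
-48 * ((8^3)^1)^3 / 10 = -3221225472 / 5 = -644245094.40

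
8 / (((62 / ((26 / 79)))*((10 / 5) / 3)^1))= 0.06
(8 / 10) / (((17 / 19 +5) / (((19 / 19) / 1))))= 19 / 140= 0.14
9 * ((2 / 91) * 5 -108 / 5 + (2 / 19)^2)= -31752342 / 164255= -193.31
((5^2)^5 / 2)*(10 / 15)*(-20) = -195312500 / 3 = -65104166.67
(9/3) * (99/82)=297/82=3.62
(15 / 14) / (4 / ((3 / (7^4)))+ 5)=45 / 134666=0.00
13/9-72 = -635/9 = -70.56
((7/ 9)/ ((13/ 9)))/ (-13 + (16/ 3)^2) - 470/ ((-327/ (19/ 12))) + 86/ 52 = 7027649/ 1772667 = 3.96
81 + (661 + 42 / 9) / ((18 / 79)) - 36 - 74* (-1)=3040.54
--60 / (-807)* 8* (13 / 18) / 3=-1040 / 7263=-0.14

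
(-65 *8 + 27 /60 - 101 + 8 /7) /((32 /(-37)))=716.19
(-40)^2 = 1600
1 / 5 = 0.20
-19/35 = -0.54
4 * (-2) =-8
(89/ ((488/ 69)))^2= 37711881/ 238144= 158.36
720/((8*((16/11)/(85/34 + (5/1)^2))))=27225/16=1701.56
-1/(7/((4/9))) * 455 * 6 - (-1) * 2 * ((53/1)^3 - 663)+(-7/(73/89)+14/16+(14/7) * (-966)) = 515639893/1752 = 294315.01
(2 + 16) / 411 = 6 / 137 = 0.04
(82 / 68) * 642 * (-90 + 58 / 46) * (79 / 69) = -707355493 / 8993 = -78656.23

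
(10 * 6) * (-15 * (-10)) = 9000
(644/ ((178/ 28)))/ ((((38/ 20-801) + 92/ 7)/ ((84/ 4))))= -2.71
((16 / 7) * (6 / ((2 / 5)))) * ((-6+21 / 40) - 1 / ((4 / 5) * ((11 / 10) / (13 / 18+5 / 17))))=-127522 / 561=-227.31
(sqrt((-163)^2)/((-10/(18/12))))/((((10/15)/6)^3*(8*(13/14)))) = -2495367/1040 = -2399.39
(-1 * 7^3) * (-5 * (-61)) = -104615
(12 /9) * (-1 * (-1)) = 4 /3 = 1.33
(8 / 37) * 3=24 / 37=0.65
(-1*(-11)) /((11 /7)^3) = 343 /121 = 2.83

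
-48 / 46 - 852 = -19620 / 23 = -853.04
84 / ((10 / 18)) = 756 / 5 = 151.20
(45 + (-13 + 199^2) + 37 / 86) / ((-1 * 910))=-97385 / 2236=-43.55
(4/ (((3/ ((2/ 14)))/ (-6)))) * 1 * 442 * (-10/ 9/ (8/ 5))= 22100/ 63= 350.79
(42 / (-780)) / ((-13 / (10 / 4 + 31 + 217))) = 1.04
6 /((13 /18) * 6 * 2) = 9 /13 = 0.69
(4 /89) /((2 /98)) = 196 /89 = 2.20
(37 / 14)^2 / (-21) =-1369 / 4116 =-0.33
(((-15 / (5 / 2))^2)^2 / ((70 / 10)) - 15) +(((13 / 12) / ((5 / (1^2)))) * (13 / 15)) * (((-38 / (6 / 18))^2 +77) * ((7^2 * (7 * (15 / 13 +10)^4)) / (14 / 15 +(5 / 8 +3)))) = 5550082609227089 / 1941303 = 2858947113.99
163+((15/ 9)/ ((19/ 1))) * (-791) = 5336/ 57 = 93.61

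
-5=-5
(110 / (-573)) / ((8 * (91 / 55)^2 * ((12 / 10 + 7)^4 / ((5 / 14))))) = -519921875 / 750863270074008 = -0.00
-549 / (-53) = 549 / 53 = 10.36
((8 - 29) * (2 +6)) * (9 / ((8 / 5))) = -945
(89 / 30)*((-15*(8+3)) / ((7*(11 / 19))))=-1691 / 14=-120.79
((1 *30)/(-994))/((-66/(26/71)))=0.00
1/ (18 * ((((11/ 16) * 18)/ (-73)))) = -292/ 891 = -0.33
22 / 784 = 11 / 392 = 0.03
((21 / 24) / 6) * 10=35 / 24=1.46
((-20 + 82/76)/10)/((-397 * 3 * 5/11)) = 7909/2262900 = 0.00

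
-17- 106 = -123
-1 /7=-0.14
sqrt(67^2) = 67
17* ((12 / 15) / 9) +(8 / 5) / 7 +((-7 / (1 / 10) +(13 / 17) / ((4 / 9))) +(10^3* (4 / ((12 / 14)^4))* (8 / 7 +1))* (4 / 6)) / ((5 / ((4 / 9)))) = 81258403 / 86751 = 936.69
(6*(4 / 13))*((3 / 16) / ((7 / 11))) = 99 / 182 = 0.54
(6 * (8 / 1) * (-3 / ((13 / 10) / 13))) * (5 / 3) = -2400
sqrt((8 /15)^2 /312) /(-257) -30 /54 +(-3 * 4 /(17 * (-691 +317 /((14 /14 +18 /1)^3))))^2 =-0.56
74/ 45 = 1.64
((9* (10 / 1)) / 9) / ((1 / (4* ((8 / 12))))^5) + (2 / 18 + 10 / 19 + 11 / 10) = 62339417 / 46170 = 1350.21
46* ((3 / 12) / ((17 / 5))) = 115 / 34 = 3.38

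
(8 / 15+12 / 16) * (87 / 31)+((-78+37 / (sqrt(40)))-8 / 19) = -881373 / 11780+37 * sqrt(10) / 20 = -68.97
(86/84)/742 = 43/31164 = 0.00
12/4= 3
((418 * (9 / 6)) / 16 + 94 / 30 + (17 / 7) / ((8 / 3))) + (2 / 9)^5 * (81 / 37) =653025259 / 15104880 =43.23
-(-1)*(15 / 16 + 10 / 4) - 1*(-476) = 7671 / 16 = 479.44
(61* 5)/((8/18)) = 2745/4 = 686.25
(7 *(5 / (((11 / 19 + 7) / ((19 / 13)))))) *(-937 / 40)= -158.11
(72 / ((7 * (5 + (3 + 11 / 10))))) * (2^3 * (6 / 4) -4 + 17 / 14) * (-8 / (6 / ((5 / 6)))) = -51600 / 4459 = -11.57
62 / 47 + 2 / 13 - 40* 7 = -170180 / 611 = -278.53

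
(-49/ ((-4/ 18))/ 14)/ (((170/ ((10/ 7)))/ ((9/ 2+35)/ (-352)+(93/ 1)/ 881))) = -37143/ 42175232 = -0.00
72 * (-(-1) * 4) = 288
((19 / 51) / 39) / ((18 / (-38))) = -361 / 17901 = -0.02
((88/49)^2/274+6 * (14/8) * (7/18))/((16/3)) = 16164377/21051968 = 0.77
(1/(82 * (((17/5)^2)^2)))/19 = 625/130125718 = 0.00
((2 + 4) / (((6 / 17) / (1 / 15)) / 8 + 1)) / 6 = 68 / 113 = 0.60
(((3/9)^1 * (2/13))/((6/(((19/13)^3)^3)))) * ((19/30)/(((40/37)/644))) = 36522761697720557/372217927992300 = 98.12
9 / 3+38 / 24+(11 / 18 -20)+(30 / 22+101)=34673 / 396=87.56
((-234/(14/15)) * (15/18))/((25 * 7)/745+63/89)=-38788425/175028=-221.61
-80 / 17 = -4.71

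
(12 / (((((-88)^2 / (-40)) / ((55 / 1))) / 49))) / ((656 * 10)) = -0.03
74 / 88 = 37 / 44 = 0.84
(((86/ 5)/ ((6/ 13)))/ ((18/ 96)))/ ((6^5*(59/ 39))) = 7267/ 430110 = 0.02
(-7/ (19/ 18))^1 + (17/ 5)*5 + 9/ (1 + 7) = 1747/ 152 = 11.49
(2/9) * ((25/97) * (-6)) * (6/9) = -200/873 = -0.23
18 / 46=9 / 23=0.39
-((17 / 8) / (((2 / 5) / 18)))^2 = -585225 / 64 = -9144.14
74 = 74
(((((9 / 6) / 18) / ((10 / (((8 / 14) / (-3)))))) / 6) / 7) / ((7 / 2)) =-1 / 92610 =-0.00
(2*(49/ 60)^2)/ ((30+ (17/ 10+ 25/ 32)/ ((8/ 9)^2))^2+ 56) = 1258815488/ 1089316791441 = 0.00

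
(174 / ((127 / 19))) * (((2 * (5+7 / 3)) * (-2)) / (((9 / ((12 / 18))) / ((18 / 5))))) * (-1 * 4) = 814.50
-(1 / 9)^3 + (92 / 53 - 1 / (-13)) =909832 / 502281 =1.81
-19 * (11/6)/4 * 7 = -60.96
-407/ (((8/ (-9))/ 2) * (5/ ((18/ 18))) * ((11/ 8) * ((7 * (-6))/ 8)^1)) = -888/ 35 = -25.37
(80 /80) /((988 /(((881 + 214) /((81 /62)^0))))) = 1095 /988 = 1.11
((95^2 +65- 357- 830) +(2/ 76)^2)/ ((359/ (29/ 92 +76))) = 3483616591/ 2073584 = 1680.00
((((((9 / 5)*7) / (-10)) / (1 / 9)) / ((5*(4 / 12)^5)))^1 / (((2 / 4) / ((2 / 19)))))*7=-1928934 / 2375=-812.18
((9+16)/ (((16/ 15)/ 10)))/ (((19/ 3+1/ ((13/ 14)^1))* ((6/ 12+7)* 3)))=1625/ 1156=1.41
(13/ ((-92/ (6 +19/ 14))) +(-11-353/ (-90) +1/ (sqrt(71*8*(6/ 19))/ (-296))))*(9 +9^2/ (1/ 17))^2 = -47384568*sqrt(4047)/ 71-3586491909/ 230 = -58050039.85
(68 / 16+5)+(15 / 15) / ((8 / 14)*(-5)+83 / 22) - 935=-521507 / 564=-924.66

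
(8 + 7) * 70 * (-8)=-8400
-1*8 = -8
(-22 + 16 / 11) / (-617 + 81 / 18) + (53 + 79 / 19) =14642438 / 256025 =57.19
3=3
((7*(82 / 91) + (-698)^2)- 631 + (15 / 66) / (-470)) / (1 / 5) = 65405990475 / 26884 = 2432896.54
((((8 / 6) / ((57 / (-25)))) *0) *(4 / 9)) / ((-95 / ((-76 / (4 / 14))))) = 0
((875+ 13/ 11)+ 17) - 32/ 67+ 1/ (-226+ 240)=9211659/ 10318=892.78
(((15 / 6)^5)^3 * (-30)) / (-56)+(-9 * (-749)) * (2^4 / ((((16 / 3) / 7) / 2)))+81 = 717603557187 / 917504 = 782125.81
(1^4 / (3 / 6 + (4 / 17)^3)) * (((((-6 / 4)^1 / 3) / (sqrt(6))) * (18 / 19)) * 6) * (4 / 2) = -176868 * sqrt(6) / 95779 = -4.52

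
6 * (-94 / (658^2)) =-3 / 2303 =-0.00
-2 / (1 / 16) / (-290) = 16 / 145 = 0.11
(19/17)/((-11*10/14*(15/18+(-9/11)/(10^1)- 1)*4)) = 399/2788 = 0.14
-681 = -681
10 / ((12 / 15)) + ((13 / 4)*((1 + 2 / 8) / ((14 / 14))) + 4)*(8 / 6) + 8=125 / 4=31.25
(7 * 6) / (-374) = -21 / 187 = -0.11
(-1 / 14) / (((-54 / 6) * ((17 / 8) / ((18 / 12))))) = 2 / 357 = 0.01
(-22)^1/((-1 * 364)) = 0.06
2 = 2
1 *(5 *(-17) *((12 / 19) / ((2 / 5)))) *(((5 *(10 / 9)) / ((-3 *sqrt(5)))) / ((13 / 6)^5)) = 7344000 *sqrt(5) / 7054567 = 2.33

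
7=7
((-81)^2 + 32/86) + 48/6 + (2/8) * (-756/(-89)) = 25149114/3827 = 6571.50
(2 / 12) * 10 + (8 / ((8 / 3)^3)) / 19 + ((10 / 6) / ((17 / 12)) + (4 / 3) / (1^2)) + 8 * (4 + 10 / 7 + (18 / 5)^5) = 2208961423601 / 452200000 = 4884.92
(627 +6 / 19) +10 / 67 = 627.47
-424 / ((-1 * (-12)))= -106 / 3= -35.33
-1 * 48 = -48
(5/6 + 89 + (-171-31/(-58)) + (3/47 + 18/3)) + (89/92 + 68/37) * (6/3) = -479910959/6959478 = -68.96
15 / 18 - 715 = -4285 / 6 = -714.17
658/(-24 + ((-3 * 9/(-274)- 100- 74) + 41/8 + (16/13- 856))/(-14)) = 131252576/9796151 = 13.40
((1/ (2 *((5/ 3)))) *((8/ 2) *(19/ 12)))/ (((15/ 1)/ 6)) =19/ 25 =0.76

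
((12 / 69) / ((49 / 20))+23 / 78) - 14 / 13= -62507 / 87906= -0.71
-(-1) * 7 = 7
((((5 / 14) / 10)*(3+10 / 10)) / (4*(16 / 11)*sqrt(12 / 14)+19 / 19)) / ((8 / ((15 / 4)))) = -1815 / 759328+330*sqrt(42) / 166103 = 0.01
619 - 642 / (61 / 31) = 17857 / 61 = 292.74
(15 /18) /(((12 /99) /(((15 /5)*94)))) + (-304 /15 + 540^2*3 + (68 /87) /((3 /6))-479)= 508219807 /580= 876241.05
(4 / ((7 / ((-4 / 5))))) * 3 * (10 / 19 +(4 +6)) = -1920 / 133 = -14.44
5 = 5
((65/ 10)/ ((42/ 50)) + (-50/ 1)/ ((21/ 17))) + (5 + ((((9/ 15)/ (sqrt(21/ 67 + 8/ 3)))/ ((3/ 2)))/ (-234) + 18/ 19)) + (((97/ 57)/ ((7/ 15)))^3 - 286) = -3730793473/ 14115822 - sqrt(120399)/ 350415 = -264.30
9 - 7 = 2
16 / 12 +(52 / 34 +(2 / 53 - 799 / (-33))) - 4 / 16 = 1064941 / 39644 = 26.86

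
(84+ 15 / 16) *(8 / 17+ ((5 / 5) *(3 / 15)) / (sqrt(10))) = 45.34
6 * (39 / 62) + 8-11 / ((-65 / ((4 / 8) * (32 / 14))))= 11.97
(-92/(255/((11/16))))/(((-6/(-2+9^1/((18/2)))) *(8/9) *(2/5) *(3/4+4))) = -253/10336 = -0.02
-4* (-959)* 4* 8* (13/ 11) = 1595776/ 11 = 145070.55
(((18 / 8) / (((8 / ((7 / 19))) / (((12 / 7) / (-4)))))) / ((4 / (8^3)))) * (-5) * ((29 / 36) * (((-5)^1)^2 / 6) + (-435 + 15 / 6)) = -463475 / 38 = -12196.71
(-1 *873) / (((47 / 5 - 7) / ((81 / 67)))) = -439.76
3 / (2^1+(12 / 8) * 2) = 3 / 5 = 0.60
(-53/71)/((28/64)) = -848/497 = -1.71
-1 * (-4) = 4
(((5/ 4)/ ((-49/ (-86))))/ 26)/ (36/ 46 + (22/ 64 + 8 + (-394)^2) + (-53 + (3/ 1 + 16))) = 39560/ 72767942793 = 0.00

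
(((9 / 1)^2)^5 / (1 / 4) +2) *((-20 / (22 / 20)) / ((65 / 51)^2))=-290212039305648 / 1859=-156111909255.32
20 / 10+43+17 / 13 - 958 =-11852 / 13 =-911.69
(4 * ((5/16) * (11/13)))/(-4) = -55/208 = -0.26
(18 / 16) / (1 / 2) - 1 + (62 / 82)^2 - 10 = -54991 / 6724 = -8.18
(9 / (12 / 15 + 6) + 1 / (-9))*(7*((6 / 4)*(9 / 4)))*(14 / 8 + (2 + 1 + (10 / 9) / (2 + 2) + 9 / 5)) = 3191713 / 16320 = 195.57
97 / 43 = 2.26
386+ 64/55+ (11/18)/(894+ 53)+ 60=419229929/937530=447.16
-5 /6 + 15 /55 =-37 /66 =-0.56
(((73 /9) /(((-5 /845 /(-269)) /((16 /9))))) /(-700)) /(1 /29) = -384963748 /14175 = -27157.94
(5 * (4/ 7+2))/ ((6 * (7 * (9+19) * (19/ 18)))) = 135/ 13034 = 0.01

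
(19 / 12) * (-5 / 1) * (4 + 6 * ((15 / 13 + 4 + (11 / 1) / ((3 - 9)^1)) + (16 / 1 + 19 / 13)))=-1018.81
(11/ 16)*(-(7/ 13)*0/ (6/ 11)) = 0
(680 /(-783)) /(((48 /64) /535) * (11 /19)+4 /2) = -27648800 /63699399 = -0.43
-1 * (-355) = 355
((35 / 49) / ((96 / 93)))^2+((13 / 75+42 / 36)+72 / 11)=115413531 / 13798400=8.36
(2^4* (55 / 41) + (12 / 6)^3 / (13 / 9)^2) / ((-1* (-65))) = 175288 / 450385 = 0.39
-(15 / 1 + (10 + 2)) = -27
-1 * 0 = 0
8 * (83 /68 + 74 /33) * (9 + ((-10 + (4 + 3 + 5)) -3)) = 124336 /561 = 221.63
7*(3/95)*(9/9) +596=56641/95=596.22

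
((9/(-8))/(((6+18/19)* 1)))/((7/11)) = -0.25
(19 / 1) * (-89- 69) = -3002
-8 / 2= -4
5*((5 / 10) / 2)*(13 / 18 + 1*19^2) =32555 / 72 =452.15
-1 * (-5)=5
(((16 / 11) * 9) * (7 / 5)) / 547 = 1008 / 30085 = 0.03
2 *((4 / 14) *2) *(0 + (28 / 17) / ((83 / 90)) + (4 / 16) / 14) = 142531 / 69139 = 2.06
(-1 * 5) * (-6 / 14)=15 / 7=2.14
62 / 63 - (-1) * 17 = 1133 / 63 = 17.98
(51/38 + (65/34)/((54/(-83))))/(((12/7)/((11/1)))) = -4287899/418608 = -10.24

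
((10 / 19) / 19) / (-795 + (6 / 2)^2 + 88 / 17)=-85 / 2395957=-0.00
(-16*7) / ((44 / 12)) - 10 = -446 / 11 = -40.55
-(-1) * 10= 10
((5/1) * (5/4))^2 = 625/16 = 39.06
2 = 2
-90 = -90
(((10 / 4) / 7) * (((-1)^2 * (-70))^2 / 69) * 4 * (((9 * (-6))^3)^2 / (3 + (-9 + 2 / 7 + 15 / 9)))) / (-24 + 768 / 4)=-1446369825600 / 391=-3699155564.19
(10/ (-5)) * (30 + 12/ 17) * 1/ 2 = -522/ 17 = -30.71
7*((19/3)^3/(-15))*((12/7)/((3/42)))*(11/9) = -4225144/1215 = -3477.48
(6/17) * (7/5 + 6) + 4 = 562/85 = 6.61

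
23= 23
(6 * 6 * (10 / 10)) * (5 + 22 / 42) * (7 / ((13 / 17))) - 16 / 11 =260096 / 143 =1818.85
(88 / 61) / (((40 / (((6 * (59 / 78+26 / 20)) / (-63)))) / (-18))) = 17644 / 138775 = 0.13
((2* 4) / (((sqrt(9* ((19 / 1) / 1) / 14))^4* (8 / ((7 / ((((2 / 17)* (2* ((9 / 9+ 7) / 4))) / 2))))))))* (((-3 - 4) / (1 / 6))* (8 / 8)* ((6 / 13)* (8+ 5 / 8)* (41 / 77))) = -5498633 / 309738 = -17.75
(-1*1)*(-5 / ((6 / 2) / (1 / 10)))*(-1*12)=-2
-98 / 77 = -1.27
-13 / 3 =-4.33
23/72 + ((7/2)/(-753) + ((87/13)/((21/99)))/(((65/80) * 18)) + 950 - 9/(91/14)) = 20333465095/21379176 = 951.09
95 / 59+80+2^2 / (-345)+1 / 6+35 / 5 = 3613633 / 40710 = 88.77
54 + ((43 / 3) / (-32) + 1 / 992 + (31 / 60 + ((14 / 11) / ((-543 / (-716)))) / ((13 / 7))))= 10586203997 / 192569520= 54.97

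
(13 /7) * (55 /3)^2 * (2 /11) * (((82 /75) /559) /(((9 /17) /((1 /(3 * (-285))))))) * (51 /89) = -521356 /1855272195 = -0.00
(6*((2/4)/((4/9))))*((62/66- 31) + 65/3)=-2493/44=-56.66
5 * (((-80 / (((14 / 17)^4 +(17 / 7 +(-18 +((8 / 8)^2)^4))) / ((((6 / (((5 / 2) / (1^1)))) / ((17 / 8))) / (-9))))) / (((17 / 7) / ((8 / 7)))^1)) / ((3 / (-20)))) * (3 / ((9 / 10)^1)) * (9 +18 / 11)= 10772070400 / 27225759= 395.66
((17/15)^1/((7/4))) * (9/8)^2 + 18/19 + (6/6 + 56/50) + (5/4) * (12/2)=605789/53200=11.39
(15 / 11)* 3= 45 / 11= 4.09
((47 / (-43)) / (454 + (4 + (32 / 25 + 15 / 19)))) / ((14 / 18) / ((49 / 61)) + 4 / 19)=-3817575 / 1894150387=-0.00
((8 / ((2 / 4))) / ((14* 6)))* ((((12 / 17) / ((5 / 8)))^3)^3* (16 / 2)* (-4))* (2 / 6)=-9849372385059274752 / 1621318623982421875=-6.07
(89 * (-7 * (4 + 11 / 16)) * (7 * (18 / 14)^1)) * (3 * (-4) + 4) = 420525 / 2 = 210262.50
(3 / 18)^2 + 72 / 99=299 / 396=0.76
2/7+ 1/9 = 25/63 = 0.40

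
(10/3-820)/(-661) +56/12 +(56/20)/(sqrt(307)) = 14*sqrt(307)/1535 +11704/1983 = 6.06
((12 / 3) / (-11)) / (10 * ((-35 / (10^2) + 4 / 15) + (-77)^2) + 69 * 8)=-24 / 3949517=-0.00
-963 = -963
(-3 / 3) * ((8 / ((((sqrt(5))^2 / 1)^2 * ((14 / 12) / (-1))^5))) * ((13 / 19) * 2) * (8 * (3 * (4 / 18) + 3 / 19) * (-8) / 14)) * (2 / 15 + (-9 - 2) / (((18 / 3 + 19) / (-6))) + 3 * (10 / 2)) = -13.57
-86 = -86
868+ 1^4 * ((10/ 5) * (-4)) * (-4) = 900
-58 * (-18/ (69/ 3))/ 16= 261/ 92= 2.84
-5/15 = -1/3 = -0.33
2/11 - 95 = -1043/11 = -94.82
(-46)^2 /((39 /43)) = 90988 /39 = 2333.03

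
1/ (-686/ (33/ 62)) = -33/ 42532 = -0.00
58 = 58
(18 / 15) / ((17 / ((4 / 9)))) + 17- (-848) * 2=436823 / 255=1713.03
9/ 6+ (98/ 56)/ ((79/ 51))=831/ 316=2.63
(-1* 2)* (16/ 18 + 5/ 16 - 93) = 13219/ 72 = 183.60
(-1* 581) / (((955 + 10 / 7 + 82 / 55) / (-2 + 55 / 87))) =26618515 / 32085513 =0.83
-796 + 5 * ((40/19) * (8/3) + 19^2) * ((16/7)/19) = -4362716/7581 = -575.48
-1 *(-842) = 842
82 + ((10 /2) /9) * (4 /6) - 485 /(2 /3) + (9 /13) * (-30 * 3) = -496621 /702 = -707.44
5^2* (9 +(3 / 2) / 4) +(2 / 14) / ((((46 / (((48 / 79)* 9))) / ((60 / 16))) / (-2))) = 23835165 / 101752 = 234.25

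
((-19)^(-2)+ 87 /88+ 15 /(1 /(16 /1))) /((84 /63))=22967445 /127072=180.74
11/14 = 0.79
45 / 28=1.61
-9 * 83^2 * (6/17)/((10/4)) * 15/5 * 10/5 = -4464072/85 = -52518.49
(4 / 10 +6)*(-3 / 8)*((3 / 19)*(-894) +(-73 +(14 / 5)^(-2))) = 2391147 / 4655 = 513.67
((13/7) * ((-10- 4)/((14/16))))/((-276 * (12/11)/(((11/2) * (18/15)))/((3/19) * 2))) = 3146/15295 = 0.21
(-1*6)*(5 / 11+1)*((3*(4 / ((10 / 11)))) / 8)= -72 / 5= -14.40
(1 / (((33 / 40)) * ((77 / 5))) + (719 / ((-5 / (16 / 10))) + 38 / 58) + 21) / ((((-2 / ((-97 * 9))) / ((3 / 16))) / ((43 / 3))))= -1200686253891 / 4912600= -244409.53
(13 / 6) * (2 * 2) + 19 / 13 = 395 / 39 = 10.13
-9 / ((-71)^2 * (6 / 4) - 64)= -18 / 14995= -0.00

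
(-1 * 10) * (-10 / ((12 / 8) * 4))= 50 / 3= 16.67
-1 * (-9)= 9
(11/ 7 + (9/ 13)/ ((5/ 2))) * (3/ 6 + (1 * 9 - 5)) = 7569/ 910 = 8.32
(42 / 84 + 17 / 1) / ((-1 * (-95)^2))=-7 / 3610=-0.00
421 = 421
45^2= 2025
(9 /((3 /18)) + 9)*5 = 315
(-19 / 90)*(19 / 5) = -361 / 450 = -0.80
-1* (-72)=72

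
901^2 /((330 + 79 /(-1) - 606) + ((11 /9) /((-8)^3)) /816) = -3052475670528 /1334845451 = -2286.76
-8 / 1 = -8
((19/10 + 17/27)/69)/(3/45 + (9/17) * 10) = 11611/1697814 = 0.01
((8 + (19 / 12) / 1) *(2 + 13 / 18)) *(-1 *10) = -28175 / 108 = -260.88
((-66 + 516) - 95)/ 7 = 355/ 7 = 50.71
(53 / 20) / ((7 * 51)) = 53 / 7140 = 0.01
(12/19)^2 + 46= 16750/361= 46.40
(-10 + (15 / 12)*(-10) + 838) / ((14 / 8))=466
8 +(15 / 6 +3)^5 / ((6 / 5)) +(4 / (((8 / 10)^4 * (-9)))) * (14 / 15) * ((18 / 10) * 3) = 805741 / 192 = 4196.57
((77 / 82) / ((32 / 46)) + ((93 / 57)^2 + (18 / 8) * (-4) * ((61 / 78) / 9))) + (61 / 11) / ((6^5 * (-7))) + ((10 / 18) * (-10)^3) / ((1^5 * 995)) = 7655664741287 / 2865790755828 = 2.67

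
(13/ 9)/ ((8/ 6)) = 1.08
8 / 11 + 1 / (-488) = 3893 / 5368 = 0.73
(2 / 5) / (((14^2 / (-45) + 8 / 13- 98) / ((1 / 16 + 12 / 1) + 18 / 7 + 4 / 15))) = -976287 / 16665040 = -0.06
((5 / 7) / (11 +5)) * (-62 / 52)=-155 / 2912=-0.05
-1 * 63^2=-3969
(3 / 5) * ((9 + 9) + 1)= 57 / 5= 11.40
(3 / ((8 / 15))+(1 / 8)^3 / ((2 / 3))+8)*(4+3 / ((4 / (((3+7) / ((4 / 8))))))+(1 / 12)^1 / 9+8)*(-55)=-2238870425 / 110592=-20244.42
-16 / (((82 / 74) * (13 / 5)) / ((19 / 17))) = -56240 / 9061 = -6.21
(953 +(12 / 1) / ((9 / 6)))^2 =923521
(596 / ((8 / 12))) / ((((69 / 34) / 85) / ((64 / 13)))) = 55118080 / 299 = 184341.40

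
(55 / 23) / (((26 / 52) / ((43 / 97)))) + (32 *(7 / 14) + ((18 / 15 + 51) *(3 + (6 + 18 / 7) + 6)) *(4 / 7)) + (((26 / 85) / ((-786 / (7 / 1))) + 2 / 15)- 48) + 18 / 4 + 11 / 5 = 3659698923091 / 7303602390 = 501.08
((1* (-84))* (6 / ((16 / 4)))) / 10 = -12.60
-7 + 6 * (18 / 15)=1 / 5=0.20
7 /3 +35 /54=161 /54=2.98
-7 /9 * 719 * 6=-3355.33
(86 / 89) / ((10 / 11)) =473 / 445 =1.06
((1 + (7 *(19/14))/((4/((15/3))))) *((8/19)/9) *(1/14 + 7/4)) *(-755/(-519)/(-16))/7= -1322005/92772288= -0.01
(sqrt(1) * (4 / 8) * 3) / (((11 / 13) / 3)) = 117 / 22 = 5.32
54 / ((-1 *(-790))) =27 / 395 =0.07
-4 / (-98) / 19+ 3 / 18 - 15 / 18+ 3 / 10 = -10181 / 27930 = -0.36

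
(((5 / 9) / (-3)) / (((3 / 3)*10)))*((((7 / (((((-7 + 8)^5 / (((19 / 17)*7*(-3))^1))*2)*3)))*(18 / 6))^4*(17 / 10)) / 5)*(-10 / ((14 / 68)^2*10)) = 45996405987 / 6800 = 6764177.35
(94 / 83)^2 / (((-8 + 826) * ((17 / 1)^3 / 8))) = 35344 / 13842873713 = 0.00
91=91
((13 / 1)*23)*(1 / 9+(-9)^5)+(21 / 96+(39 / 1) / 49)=-17655616.76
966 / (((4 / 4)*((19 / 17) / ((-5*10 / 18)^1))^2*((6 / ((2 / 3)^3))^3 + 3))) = 3722320000 / 5181826851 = 0.72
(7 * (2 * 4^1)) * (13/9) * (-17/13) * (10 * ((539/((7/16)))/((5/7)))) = -16420096/9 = -1824455.11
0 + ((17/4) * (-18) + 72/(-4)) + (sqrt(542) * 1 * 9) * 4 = -189/2 + 36 * sqrt(542) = 743.61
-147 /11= -13.36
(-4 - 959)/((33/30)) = -9630/11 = -875.45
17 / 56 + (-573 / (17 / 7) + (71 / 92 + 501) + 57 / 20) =29448383 / 109480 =268.98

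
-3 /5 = -0.60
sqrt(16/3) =4 *sqrt(3)/3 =2.31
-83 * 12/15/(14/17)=-2822/35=-80.63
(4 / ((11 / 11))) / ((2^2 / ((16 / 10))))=8 / 5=1.60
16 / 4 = 4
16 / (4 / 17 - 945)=-272 / 16061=-0.02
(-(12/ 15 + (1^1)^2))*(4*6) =-216/ 5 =-43.20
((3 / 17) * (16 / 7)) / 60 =4 / 595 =0.01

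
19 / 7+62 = 453 / 7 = 64.71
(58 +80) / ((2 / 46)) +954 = 4128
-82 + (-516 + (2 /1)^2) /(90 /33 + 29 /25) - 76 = -309702 /1069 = -289.71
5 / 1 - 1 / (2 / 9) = 1 / 2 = 0.50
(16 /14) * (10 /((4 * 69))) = 20 /483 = 0.04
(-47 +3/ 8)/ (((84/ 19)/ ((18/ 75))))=-7087/ 2800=-2.53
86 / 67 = 1.28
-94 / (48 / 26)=-611 / 12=-50.92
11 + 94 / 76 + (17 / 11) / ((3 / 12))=7699 / 418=18.42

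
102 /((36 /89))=1513 /6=252.17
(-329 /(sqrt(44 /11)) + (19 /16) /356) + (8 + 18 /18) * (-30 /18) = -1022413 /5696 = -179.50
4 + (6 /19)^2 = 1480 /361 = 4.10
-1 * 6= -6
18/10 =9/5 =1.80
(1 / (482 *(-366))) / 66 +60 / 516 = 58215917 / 500657256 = 0.12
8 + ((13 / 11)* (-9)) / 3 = 49 / 11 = 4.45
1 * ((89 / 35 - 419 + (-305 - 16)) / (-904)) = 25811 / 31640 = 0.82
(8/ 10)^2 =16/ 25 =0.64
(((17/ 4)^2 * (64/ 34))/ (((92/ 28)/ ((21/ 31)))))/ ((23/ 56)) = 279888/ 16399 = 17.07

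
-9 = -9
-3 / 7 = -0.43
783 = 783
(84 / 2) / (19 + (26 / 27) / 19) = 21546 / 9773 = 2.20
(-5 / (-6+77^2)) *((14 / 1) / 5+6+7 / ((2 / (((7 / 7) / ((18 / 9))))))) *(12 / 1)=-633 / 5923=-0.11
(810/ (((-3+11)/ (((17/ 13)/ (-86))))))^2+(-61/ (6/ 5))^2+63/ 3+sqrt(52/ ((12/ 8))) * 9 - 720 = 6 * sqrt(78)+339710999281/ 179989056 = 1940.39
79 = 79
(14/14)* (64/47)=64/47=1.36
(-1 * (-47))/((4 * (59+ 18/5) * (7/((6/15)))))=47/4382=0.01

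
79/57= 1.39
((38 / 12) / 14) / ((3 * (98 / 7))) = 19 / 3528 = 0.01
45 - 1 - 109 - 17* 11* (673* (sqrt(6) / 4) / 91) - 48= -959.90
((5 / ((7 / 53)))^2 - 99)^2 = 4273759876 / 2401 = 1779991.62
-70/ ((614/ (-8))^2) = -1120/ 94249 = -0.01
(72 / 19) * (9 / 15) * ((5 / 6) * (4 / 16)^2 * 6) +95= 3637 / 38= 95.71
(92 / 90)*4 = 184 / 45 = 4.09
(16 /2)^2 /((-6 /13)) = -416 /3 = -138.67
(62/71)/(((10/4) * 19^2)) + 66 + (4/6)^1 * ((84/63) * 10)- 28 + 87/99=606057271/12687345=47.77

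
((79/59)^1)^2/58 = 6241/201898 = 0.03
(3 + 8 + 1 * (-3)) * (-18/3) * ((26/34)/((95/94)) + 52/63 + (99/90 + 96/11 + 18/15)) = -225796712/373065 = -605.25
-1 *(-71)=71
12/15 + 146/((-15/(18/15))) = -272/25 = -10.88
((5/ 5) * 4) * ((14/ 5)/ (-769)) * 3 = -168/ 3845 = -0.04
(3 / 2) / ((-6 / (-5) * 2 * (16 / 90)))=225 / 64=3.52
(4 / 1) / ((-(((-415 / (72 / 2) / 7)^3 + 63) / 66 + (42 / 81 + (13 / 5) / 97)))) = -2049025144320 / 733652273989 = -2.79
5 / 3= 1.67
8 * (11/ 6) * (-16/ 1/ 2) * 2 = -704/ 3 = -234.67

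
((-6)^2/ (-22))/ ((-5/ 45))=162/ 11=14.73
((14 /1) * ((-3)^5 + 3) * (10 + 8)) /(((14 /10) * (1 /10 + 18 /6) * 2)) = -216000 /31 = -6967.74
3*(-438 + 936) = 1494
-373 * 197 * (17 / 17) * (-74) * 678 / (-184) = -921672183 / 46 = -20036351.80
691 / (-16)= -691 / 16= -43.19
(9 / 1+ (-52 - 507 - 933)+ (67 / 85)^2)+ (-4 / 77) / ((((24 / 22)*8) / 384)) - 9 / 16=-1201845607 / 809200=-1485.23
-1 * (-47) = 47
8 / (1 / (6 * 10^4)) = 480000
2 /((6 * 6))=1 /18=0.06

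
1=1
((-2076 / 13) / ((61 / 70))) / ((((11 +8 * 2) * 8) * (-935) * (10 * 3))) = 1211 / 40038570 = 0.00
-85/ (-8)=85/ 8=10.62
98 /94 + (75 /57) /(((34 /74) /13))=581002 /15181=38.27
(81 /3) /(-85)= -27 /85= -0.32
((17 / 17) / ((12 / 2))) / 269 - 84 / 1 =-135575 / 1614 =-84.00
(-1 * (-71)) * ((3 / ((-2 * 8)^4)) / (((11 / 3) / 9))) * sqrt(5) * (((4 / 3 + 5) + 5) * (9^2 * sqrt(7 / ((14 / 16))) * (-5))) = -13198545 * sqrt(10) / 180224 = -231.59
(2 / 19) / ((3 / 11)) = 22 / 57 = 0.39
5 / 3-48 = -139 / 3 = -46.33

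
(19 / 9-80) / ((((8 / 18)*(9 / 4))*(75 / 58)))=-40658 / 675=-60.23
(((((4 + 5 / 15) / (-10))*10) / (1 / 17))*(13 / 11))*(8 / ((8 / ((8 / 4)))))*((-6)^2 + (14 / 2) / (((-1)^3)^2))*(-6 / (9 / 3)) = 494156 / 33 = 14974.42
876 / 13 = 67.38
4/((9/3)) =4/3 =1.33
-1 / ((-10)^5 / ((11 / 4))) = 11 / 400000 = 0.00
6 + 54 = 60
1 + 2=3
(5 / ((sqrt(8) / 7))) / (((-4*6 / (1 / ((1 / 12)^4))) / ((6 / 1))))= -45360*sqrt(2)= -64148.73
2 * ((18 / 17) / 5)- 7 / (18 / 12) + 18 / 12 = -1399 / 510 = -2.74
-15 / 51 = -5 / 17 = -0.29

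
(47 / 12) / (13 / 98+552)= 2303 / 324654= 0.01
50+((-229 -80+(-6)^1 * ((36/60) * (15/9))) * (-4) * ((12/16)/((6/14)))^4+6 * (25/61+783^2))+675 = 14409971951/3904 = 3691078.88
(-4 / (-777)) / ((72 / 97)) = 97 / 13986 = 0.01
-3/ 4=-0.75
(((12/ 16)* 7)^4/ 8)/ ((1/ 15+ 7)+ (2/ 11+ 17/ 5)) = 4584195/ 514048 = 8.92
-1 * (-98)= 98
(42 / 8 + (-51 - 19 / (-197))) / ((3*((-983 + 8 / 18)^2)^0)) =-35975 / 2364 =-15.22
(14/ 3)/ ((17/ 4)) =56/ 51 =1.10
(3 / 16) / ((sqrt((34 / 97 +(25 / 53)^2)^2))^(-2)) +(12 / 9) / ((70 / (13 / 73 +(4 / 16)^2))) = 0.07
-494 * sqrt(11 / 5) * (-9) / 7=4446 * sqrt(55) / 35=942.07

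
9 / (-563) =-0.02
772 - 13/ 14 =10795/ 14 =771.07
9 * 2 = 18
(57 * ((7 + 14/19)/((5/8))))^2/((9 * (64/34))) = 734706/25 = 29388.24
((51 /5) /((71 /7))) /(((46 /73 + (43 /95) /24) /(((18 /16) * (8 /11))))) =106954344 /84362839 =1.27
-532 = -532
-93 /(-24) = 31 /8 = 3.88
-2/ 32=-1/ 16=-0.06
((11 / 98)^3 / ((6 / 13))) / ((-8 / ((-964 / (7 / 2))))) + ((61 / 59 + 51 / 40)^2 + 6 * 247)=20467743958082129 / 13760415278400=1487.44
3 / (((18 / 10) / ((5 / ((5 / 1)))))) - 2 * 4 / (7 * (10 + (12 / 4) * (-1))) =221 / 147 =1.50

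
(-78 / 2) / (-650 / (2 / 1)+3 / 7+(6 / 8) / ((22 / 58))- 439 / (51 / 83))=612612 / 16289905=0.04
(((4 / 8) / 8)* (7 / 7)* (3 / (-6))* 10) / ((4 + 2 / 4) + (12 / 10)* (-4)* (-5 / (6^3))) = -45 / 664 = -0.07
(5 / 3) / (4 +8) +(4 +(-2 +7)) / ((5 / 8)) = 2617 / 180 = 14.54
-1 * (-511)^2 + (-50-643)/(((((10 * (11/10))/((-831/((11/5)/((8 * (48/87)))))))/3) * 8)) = -70732879/319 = -221733.16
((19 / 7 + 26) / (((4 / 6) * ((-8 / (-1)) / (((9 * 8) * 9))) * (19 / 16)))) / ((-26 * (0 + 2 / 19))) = -97686 / 91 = -1073.47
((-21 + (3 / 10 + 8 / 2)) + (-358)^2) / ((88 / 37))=47414501 / 880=53880.11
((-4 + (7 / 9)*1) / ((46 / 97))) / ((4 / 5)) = -14065 / 1656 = -8.49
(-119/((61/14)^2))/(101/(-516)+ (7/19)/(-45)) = 3430027440/111589069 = 30.74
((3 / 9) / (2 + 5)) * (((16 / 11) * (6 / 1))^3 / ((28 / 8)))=589824 / 65219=9.04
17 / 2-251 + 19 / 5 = -2387 / 10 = -238.70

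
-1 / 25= -0.04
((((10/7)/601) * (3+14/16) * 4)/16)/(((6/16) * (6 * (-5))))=-31/151452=-0.00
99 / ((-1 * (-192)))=33 / 64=0.52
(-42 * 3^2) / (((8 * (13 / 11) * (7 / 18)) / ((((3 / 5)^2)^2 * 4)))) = -433026 / 8125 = -53.30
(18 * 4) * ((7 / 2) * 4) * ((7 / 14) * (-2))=-1008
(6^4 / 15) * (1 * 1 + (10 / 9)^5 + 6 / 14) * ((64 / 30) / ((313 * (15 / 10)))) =264292352 / 215627265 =1.23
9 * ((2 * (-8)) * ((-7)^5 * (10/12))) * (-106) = -213785040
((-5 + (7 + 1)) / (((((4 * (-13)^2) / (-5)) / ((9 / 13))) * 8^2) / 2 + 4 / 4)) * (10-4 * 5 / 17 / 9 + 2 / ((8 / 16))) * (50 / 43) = -1591500 / 205536001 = -0.01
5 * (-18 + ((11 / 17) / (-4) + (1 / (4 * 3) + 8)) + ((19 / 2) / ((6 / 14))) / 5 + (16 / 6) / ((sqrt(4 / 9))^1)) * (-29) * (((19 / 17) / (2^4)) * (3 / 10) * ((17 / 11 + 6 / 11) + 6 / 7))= 104939603 / 7120960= 14.74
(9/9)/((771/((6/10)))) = 1/1285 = 0.00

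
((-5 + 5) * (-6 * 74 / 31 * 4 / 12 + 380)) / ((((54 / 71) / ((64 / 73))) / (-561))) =0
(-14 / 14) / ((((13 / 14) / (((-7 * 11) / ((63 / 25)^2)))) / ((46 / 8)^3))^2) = -6997008816015625 / 1135420416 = -6162482.83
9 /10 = 0.90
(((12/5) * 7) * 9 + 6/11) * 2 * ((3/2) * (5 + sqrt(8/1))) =50076 * sqrt(2)/55 + 25038/11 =3563.78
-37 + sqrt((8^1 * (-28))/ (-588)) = -36.38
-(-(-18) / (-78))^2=-9 / 169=-0.05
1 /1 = 1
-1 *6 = -6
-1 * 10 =-10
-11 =-11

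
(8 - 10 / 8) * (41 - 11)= 405 / 2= 202.50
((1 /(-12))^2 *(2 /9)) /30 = 1 /19440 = 0.00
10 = 10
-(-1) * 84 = 84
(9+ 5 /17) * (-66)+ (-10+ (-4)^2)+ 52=-555.41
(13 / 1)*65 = 845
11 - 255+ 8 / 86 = -10488 / 43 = -243.91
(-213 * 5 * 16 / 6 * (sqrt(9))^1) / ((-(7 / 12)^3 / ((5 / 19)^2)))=368064000 / 123823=2972.50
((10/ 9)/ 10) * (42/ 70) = 1/ 15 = 0.07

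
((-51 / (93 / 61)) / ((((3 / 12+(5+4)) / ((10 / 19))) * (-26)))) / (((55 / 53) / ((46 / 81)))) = 10112824 / 252428319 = 0.04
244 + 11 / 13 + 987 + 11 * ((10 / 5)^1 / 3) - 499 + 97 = 32650 / 39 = 837.18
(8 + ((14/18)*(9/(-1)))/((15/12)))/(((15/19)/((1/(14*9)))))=38/1575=0.02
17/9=1.89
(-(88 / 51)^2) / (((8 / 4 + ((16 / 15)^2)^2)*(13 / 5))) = -108900000 / 313307501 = -0.35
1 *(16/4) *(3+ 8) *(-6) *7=-1848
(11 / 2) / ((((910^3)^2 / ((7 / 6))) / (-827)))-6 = -5840940878136009097 / 973490146356000000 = -6.00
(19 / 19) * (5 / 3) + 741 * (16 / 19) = 1877 / 3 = 625.67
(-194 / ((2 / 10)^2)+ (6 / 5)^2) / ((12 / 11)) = -4444.51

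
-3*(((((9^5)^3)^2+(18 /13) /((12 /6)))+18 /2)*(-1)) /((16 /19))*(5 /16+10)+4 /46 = 119207964229944109821529804159628441 /76544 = 1557378295228157789265387000000.00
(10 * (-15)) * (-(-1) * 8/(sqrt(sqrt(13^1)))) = -1200 * 13^(3/4)/13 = -631.97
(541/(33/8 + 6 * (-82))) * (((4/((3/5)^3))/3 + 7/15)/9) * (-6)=23275984/4742145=4.91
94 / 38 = 47 / 19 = 2.47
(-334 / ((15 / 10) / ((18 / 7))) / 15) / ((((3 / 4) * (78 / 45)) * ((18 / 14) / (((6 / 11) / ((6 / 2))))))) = -5344 / 1287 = -4.15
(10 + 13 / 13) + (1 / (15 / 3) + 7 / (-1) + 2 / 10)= 22 / 5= 4.40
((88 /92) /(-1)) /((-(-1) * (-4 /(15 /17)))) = 165 /782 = 0.21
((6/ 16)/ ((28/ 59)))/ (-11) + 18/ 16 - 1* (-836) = 837.05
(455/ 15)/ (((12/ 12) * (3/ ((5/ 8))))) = 455/ 72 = 6.32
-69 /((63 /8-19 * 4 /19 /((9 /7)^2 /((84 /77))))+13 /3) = -163944 /22735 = -7.21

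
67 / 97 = 0.69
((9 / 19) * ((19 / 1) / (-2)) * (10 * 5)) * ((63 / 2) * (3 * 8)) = -170100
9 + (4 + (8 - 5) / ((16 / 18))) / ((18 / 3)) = 491 / 48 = 10.23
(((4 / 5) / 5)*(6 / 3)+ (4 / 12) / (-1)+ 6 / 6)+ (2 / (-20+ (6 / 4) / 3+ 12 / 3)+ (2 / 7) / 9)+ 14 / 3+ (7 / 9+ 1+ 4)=61486 / 5425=11.33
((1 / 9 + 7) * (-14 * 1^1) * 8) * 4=-28672 / 9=-3185.78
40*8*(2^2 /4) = 320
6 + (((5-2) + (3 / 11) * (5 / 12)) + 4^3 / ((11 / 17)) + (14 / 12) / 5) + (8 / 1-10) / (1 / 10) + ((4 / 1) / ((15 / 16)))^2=1053959 / 9900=106.46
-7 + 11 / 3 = -10 / 3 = -3.33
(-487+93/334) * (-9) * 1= 1463085/334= 4380.49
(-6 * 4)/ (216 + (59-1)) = -12/ 137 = -0.09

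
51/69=17/23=0.74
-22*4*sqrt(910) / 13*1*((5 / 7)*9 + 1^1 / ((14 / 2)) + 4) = -6512*sqrt(910) / 91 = -2158.71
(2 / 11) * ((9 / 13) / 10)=9 / 715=0.01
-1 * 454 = -454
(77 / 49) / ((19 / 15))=165 / 133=1.24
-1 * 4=-4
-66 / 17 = -3.88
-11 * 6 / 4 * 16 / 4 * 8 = -528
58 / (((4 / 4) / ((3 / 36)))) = 29 / 6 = 4.83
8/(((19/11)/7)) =616/19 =32.42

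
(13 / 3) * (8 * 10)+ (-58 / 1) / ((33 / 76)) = 2344 / 11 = 213.09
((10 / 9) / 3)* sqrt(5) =0.83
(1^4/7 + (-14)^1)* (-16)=1552/7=221.71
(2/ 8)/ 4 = 1/ 16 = 0.06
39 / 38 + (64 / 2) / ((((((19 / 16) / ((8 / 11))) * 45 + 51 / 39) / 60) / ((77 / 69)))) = 29.68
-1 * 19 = -19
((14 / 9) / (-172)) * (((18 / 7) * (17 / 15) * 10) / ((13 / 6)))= -68 / 559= -0.12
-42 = -42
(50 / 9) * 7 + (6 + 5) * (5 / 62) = 22195 / 558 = 39.78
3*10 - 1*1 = 29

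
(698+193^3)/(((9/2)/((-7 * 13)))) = -436178470/3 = -145392823.33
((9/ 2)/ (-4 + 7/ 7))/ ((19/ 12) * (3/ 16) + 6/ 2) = -96/ 211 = -0.45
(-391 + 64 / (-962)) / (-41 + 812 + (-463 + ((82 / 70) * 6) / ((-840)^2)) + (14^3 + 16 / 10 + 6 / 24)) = -774231948000 / 6046000034321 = -0.13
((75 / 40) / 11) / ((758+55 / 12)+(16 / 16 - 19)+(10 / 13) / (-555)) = 21645 / 94549994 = 0.00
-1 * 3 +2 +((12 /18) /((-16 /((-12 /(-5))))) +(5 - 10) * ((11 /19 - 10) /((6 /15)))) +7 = 11748 /95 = 123.66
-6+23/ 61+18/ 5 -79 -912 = -993.02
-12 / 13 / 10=-0.09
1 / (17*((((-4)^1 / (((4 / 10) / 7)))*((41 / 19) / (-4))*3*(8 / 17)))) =19 / 17220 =0.00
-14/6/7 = -1/3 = -0.33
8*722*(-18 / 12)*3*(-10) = 259920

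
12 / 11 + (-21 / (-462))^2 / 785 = 414481 / 379940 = 1.09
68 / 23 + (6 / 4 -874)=-39999 / 46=-869.54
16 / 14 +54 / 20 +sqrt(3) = sqrt(3) +269 / 70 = 5.57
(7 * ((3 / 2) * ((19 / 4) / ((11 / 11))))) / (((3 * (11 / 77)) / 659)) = 613529 / 8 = 76691.12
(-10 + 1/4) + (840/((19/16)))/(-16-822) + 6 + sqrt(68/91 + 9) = -146295/31844 + sqrt(80717)/91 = -1.47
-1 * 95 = -95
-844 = -844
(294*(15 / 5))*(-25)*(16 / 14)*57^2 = -81874800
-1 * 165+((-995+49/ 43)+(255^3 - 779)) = 712915797/ 43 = 16579437.14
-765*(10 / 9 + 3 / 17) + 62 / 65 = -984.05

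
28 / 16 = 7 / 4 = 1.75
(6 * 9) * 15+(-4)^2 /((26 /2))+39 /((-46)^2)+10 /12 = 67016299 /82524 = 812.08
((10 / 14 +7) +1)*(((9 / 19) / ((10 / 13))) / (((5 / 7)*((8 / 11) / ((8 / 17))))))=78507 / 16150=4.86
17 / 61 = 0.28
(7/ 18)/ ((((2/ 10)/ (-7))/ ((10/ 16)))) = -1225/ 144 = -8.51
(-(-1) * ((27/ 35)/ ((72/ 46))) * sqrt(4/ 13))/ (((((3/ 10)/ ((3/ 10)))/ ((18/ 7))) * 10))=621 * sqrt(13)/ 31850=0.07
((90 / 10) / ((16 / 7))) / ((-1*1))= -63 / 16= -3.94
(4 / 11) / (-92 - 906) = -2 / 5489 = -0.00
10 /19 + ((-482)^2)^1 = 4414166 /19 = 232324.53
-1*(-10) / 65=2 / 13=0.15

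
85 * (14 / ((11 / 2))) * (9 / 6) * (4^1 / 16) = 1785 / 22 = 81.14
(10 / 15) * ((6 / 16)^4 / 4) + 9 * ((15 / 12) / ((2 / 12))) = 552987 / 8192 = 67.50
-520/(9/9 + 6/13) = -6760/19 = -355.79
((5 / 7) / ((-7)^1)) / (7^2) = -5 / 2401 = -0.00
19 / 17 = 1.12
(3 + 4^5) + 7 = 1034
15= 15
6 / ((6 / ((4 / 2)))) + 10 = 12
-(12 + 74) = -86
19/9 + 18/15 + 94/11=5869/495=11.86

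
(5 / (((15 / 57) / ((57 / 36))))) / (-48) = -361 / 576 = -0.63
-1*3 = -3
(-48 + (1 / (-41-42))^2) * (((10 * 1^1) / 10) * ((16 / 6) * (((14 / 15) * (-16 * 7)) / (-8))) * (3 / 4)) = -129623032 / 103335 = -1254.40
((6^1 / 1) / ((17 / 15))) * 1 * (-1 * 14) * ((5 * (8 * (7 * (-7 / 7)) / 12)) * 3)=88200 / 17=5188.24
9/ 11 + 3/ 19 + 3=831/ 209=3.98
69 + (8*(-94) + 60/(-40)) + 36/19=-25939/38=-682.61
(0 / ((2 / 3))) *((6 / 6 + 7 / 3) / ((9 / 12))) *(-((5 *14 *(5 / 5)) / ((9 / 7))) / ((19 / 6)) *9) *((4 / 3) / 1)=0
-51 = -51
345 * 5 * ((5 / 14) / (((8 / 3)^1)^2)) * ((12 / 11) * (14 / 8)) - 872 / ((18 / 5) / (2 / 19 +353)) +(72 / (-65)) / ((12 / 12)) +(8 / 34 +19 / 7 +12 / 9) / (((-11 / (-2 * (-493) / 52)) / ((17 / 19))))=-9352483349617 / 109549440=-85372.26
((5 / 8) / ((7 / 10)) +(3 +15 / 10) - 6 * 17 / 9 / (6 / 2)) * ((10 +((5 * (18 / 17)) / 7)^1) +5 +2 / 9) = 6964991 / 269892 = 25.81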